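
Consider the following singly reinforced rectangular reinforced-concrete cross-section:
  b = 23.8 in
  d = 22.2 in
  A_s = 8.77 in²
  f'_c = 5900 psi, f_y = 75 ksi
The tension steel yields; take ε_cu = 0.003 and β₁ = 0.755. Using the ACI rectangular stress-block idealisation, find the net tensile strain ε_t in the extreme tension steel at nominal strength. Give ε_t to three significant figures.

a = A_s f_y/(0.85 f'_c b) = 5.511 in.
β₁ = 0.755, so c = a/β₁ = 5.511/0.755 = 7.299 in.
From the linear strain diagram with ε_cu = 0.003: ε_t = 0.003 (d − c)/c = 0.003 × (22.2 − 7.299)/7.299 = 0.00612.
Since ε_t ≥ 0.005, the section is tension-controlled.

ε_t ≈ 0.00612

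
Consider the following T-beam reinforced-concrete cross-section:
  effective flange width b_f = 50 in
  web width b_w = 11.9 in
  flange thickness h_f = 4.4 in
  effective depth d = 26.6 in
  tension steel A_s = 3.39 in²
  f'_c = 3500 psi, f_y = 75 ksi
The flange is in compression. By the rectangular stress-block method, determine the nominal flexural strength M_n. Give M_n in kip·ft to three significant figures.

Tension: T = A_s f_y = 3.39 × 75 = 254.25 kips.
Try a within the flange: a = T/(0.85 f'_c b_f) = 254.25/(0.85 × 3.5 × 50) = 1.709 in.
Since a = 1.709 ≤ h_f = 4.4 in, the stress block lies entirely in the flange; analyse as a rectangular beam of width b_f.
M_n = T(d − a/2) = 254.25 × (26.6 − 0.8545) = 6545.8 kip·in.
M_n = 6545.8/12 = 545.48 kip·ft.

M_n ≈ 545 kip·ft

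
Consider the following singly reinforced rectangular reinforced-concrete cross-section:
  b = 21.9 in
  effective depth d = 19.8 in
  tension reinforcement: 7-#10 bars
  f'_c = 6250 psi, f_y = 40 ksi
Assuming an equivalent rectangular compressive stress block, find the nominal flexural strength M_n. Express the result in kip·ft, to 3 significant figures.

A_s = 7 × 1.27 = 8.89 in².
T = A_s f_y = 8.89 × 40 = 355.6 kips.
a = T/(0.85 f'_c b) = 355.6/(0.85 × 6.25 × 21.9) = 3.056 in.
M_n = T(d − a/2) = 355.6 × (19.8 − 1.528) = 6497.5 kip·in = 6497.5/12 = 541.46 kip·ft.

M_n ≈ 541 kip·ft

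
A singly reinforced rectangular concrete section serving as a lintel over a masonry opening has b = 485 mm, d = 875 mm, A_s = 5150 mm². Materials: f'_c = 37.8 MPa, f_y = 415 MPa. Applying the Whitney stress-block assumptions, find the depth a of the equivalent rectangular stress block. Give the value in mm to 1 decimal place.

T = A_s f_y = 5150 × 415 = 2137250 N = 2137.25 kN.
Setting C = 0.85 f'_c a b equal to T: a = 2137250/(0.85 × 37.8 × 485) = 137.2 mm.

a ≈ 137.2 mm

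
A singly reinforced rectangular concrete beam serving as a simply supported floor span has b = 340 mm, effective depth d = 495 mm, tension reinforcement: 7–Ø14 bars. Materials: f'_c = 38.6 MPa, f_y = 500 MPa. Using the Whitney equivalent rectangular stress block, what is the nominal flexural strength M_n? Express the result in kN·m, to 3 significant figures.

M_n ≈ 254 kN·m

A_s = 7 × 154 = 1078 mm².
T = A_s f_y = 1078 × 500 = 539000 N = 539 kN.
From C = T: a = T/(0.85 f'_c b) = 539000/(0.85 × 38.6 × 340) = 48.32 mm.
M_n = T(d − a/2) = 539 kN × (495 − 24.16) mm = 253.78 kN·m.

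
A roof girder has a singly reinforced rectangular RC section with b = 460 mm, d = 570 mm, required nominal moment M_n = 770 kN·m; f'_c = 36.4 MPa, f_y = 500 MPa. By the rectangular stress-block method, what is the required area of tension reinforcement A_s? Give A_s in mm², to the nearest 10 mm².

A_s ≈ 2970 mm²

With M_n = 0.85 f'_c a b (d − a/2), solve the quadratic for a:
a = d − √(d² − 2M_n/(0.85 f'_c b)) = 570 − √(570² − 2 × 770×10⁶/(0.85 × 36.4 × 460)) = 104.49 mm.
A_s = 0.85 f'_c a b / f_y = 0.85 × 36.4 × 104.49 × 460 / 500 = 2974.3 mm².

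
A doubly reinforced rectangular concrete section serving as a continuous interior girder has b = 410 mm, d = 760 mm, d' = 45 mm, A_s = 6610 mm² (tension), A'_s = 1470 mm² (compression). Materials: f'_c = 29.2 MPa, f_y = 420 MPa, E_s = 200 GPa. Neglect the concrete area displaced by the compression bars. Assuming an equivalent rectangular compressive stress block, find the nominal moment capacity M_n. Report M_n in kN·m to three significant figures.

Assume both tension and compression steel yield.
Net tension couple steel: A_s − A'_s = 5140 mm².
a = (A_s − A'_s) f_y / (0.85 f'_c b) = 2158800/(0.85 × 29.2 × 410) = 212.14 mm.
c = a/β₁ = 212.14/0.841 = 252.25 mm; ε'_s = 0.003(c − d')/c = 0.0025 ≥ f_y/E_s = 0.0021, so compression steel does yield.
M_n = (A_s − A'_s) f_y (d − a/2) + A'_s f_y (d − d') = [2158800 × (760 − 106.07) + 617400 × (760 − 45)] × 10⁻⁶ = 1411.70 + 441.44 = 1853.14 kN·m.

M_n ≈ 1850 kN·m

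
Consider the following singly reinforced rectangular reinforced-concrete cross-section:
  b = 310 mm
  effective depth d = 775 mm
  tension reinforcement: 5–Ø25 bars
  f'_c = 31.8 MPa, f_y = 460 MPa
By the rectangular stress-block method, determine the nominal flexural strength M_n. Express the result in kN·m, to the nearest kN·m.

A_s = 5 × 491 = 2455 mm².
T = A_s f_y = 2455 × 460 = 1129300 N = 1129.3 kN.
From C = T: a = T/(0.85 f'_c b) = 1129300/(0.85 × 31.8 × 310) = 134.77 mm.
M_n = T(d − a/2) = 1129.3 kN × (775 − 67.385) mm = 799.11 kN·m.

M_n ≈ 799 kN·m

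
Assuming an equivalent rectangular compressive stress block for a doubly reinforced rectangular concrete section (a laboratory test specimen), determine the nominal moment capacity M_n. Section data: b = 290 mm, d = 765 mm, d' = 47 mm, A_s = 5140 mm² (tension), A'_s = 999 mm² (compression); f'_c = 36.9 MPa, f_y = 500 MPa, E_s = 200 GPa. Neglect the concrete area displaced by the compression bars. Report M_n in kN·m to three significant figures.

M_n ≈ 1710 kN·m

Assume both tension and compression steel yield.
Net tension couple steel: A_s − A'_s = 4141 mm².
a = (A_s − A'_s) f_y / (0.85 f'_c b) = 2070500/(0.85 × 36.9 × 290) = 227.63 mm.
c = a/β₁ = 227.63/0.786 = 289.61 mm; ε'_s = 0.003(c − d')/c = 0.0025 ≥ f_y/E_s = 0.0025, so compression steel does yield.
M_n = (A_s − A'_s) f_y (d − a/2) + A'_s f_y (d − d') = [2070500 × (765 − 113.815) + 499500 × (765 − 47)] × 10⁻⁶ = 1348.28 + 358.64 = 1706.92 kN·m.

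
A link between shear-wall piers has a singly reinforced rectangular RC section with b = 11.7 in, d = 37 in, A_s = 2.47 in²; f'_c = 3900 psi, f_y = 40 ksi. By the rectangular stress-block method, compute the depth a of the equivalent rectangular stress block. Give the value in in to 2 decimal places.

a ≈ 2.55 in

T = A_s f_y = 2.47 × 40 = 98.8 kips.
a = T/(0.85 f'_c b) = 98.8/(0.85 × 3.9 × 11.7) = 2.55 in.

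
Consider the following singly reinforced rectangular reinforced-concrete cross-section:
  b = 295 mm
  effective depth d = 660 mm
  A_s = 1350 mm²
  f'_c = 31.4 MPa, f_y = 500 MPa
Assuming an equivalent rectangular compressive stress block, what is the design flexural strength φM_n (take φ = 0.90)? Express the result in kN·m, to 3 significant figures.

φM_n ≈ 375 kN·m

T = A_s f_y = 1350 × 500 = 675000 N = 675 kN.
From C = T: a = T/(0.85 f'_c b) = 675000/(0.85 × 31.4 × 295) = 85.73 mm.
M_n = T(d − a/2) = 675 kN × (660 − 42.865) mm = 416.57 kN·m.
φM_n = 0.90 × 416.57 = 374.91 kN·m.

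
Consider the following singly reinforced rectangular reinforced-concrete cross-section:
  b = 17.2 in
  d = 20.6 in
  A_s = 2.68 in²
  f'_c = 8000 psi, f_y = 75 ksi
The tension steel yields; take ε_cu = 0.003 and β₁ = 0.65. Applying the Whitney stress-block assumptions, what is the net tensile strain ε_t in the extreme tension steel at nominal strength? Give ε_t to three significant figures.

ε_t ≈ 0.0204

a = A_s f_y/(0.85 f'_c b) = 1.719 in.
β₁ = 0.65, so c = a/β₁ = 1.719/0.65 = 2.645 in.
From the linear strain diagram with ε_cu = 0.003: ε_t = 0.003 (d − c)/c = 0.003 × (20.6 − 2.645)/2.645 = 0.0204.
Since ε_t ≥ 0.005, the section is tension-controlled.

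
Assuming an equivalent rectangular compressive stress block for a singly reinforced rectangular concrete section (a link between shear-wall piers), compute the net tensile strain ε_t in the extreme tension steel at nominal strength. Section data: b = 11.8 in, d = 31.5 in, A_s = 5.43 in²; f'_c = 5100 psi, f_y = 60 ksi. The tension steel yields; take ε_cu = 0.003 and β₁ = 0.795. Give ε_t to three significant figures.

a = A_s f_y/(0.85 f'_c b) = 6.369 in.
β₁ = 0.795, so c = a/β₁ = 6.369/0.795 = 8.011 in.
From the linear strain diagram with ε_cu = 0.003: ε_t = 0.003 (d − c)/c = 0.003 × (31.5 − 8.011)/8.011 = 0.00880.
Since ε_t ≥ 0.005, the section is tension-controlled.

ε_t ≈ 0.00880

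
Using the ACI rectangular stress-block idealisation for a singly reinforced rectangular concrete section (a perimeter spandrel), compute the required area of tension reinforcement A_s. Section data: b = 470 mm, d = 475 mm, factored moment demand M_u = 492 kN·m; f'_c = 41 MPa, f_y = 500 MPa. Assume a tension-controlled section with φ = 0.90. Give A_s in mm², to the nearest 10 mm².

M_n = M_u/φ = 492/0.90 = 546.667 kN·m.
With M_n = 0.85 f'_c a b (d − a/2), solve the quadratic for a:
a = d − √(d² − 2M_n/(0.85 f'_c b)) = 475 − √(475² − 2 × 546.667×10⁶/(0.85 × 41 × 470)) = 76.41 mm.
A_s = 0.85 f'_c a b / f_y = 0.85 × 41 × 76.41 × 470 / 500 = 2503.1 mm².

A_s ≈ 2500 mm²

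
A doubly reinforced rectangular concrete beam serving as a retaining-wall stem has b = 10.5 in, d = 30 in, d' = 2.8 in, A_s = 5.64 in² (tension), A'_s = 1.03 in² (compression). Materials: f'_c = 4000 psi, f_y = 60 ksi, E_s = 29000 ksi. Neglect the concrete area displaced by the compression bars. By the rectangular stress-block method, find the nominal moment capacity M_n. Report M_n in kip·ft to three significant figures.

Assume both steels yield.
a = (A_s − A'_s) f_y/(0.85 f'_c b) = (5.64 − 1.03) × 60/(0.85 × 4 × 10.5) = 7.748 in.
c = a/β₁ = 7.748/0.85 = 9.115 in; ε'_s = 0.003(c − d')/c = 0.0021 ≥ ε_y = 0.0021, so the compression steel yields.
M_n = (A_s − A'_s) f_y (d − a/2) + A'_s f_y (d − d') = 276.6 × (30 − 3.874) + 61.8 × (30 − 2.8) = 7226.5 + 1681.0 = 8907.5 kip·in = 8907.5/12 = 742.29 kip·ft.

M_n ≈ 742 kip·ft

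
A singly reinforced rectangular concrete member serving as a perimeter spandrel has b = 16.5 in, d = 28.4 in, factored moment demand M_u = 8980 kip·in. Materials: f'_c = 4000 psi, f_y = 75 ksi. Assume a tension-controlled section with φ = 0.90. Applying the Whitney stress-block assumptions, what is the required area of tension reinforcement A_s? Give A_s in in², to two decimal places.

M_n = M_u/φ = 8980/0.90 = 9977.78 kip·in.
From M_n = 0.85 f'_c a b (d − a/2):
a = d − √(d² − 2M_n/(0.85 f'_c b)) = 28.4 − √(28.4² − 2 × 9977.78/(0.85 × 4 × 16.5)) = 7.167 in.
A_s = 0.85 f'_c a b / f_y = 0.85 × 4 × 7.167 × 16.5 / 75 = 5.361 in².

A_s ≈ 5.36 in²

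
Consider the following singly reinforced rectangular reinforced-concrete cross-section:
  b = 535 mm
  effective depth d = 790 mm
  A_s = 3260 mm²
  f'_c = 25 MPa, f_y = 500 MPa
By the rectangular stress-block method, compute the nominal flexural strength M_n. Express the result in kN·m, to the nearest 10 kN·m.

M_n ≈ 1170 kN·m

T = A_s f_y = 3260 × 500 = 1630000 N = 1630 kN.
From C = T: a = T/(0.85 f'_c b) = 1630000/(0.85 × 25 × 535) = 143.38 mm.
M_n = T(d − a/2) = 1630 kN × (790 − 71.69) mm = 1170.85 kN·m.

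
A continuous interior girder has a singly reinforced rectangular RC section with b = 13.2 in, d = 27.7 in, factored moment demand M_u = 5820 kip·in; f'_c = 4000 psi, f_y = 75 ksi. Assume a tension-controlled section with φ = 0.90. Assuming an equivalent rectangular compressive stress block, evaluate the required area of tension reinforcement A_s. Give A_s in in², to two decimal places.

M_n = M_u/φ = 5820/0.90 = 6466.67 kip·in.
From M_n = 0.85 f'_c a b (d − a/2):
a = d − √(d² − 2M_n/(0.85 f'_c b)) = 27.7 − √(27.7² − 2 × 6466.67/(0.85 × 4 × 13.2)) = 5.811 in.
A_s = 0.85 f'_c a b / f_y = 0.85 × 4 × 5.811 × 13.2 / 75 = 3.477 in².

A_s ≈ 3.48 in²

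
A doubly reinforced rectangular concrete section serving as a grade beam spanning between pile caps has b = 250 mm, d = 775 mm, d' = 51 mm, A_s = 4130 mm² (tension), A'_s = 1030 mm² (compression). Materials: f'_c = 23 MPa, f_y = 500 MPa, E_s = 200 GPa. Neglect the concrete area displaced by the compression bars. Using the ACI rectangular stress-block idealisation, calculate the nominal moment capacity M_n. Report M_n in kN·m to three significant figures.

Assume both tension and compression steel yield.
Net tension couple steel: A_s − A'_s = 3100 mm².
a = (A_s − A'_s) f_y / (0.85 f'_c b) = 1550000/(0.85 × 23 × 250) = 317.14 mm.
c = a/β₁ = 317.14/0.85 = 373.11 mm; ε'_s = 0.003(c − d')/c = 0.0026 ≥ f_y/E_s = 0.0025, so compression steel does yield.
M_n = (A_s − A'_s) f_y (d − a/2) + A'_s f_y (d − d') = [1550000 × (775 − 158.57) + 515000 × (775 − 51)] × 10⁻⁶ = 955.47 + 372.86 = 1328.33 kN·m.

M_n ≈ 1330 kN·m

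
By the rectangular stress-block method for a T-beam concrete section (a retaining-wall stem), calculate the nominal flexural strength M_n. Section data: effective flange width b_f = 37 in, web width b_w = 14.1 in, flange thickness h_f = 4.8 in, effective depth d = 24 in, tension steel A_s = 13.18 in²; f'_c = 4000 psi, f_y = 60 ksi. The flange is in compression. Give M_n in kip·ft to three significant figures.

Tension: T = A_s f_y = 13.18 × 60 = 790.8 kips.
Try a within the flange: a = T/(0.85 f'_c b_f) = 790.8/(0.85 × 4 × 37) = 6.286 in.
a = 6.286 > h_f = 4.8 in: the block extends into the web. Split into flange-overhang and web parts.
C_f = 0.85 f'_c (b_f − b_w) h_f = 0.85 × 4 × (37 − 14.1) × 4.8 = 373.7 kips.
Remaining web compression depth: a_w = (T − C_f)/(0.85 f'_c b_w) = (790.8 − 373.7)/(0.85 × 4 × 14.1) = 8.700 in.
M_n = C_f(d − h_f/2) + (T − C_f)(d − a_w/2) = 373.7 × (24 − 2.4) + 417.1 × (24 − 4.35) = 8071.9 + 8196.0 = 16267.9 kip·in.
M_n = 16267.9/12 = 1355.66 kip·ft.

M_n ≈ 1360 kip·ft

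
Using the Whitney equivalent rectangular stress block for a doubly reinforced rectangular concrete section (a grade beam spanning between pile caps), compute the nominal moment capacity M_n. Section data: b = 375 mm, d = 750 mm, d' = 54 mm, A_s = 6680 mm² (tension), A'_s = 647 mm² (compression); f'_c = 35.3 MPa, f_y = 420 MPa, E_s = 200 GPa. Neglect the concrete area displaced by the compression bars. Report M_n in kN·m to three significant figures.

M_n ≈ 1800 kN·m

Assume both tension and compression steel yield.
Net tension couple steel: A_s − A'_s = 6033 mm².
a = (A_s − A'_s) f_y / (0.85 f'_c b) = 2533860/(0.85 × 35.3 × 375) = 225.19 mm.
c = a/β₁ = 225.19/0.798 = 282.19 mm; ε'_s = 0.003(c − d')/c = 0.0024 ≥ f_y/E_s = 0.0021, so compression steel does yield.
M_n = (A_s − A'_s) f_y (d − a/2) + A'_s f_y (d − d') = [2533860 × (750 − 112.595) + 271740 × (750 − 54)] × 10⁻⁶ = 1615.10 + 189.13 = 1804.23 kN·m.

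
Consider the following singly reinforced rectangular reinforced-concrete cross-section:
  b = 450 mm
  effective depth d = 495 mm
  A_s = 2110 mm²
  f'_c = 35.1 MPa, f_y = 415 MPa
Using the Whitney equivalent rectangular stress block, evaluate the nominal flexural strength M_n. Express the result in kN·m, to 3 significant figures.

T = A_s f_y = 2110 × 415 = 875650 N = 875.65 kN.
From C = T: a = T/(0.85 f'_c b) = 875650/(0.85 × 35.1 × 450) = 65.22 mm.
M_n = T(d − a/2) = 875.65 kN × (495 − 32.61) mm = 404.89 kN·m.

M_n ≈ 405 kN·m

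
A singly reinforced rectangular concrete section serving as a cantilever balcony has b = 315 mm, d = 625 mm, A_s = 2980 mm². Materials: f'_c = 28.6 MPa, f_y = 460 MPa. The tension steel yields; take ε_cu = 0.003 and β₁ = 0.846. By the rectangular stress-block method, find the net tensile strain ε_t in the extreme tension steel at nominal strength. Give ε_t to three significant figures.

ε_t ≈ 0.00586

a = A_s f_y/(0.85 f'_c b) = 179.01 mm.
β₁ = 0.846, so c = a/β₁ = 179.01/0.846 = 211.60 mm.
From the linear strain diagram with ε_cu = 0.003: ε_t = 0.003 (d − c)/c = 0.003 × (625 − 211.60)/211.60 = 0.00586.
Since ε_t ≥ 0.005, the section is tension-controlled.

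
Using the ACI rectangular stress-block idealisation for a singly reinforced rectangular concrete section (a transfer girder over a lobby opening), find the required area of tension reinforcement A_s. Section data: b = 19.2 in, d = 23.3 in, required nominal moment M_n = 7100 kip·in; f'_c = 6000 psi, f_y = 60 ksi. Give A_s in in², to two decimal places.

A_s ≈ 5.47 in²

From M_n = 0.85 f'_c a b (d − a/2):
a = d − √(d² − 2M_n/(0.85 f'_c b)) = 23.3 − √(23.3² − 2 × 7100/(0.85 × 6 × 19.2)) = 3.353 in.
A_s = 0.85 f'_c a b / f_y = 0.85 × 6 × 3.353 × 19.2 / 60 = 5.472 in².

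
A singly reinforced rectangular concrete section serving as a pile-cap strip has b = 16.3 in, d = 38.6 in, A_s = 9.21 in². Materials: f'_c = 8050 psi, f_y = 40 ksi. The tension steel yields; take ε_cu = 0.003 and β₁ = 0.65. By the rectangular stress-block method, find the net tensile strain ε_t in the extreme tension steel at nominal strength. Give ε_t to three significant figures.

ε_t ≈ 0.0198

a = A_s f_y/(0.85 f'_c b) = 3.303 in.
β₁ = 0.65, so c = a/β₁ = 3.303/0.65 = 5.082 in.
From the linear strain diagram with ε_cu = 0.003: ε_t = 0.003 (d − c)/c = 0.003 × (38.6 − 5.082)/5.082 = 0.0198.
Since ε_t ≥ 0.005, the section is tension-controlled.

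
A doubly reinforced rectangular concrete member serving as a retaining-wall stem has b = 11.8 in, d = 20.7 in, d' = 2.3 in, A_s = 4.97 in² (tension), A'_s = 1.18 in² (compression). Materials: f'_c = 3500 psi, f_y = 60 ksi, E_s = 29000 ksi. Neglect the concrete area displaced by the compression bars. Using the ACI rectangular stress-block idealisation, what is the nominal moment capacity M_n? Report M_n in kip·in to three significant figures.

M_n ≈ 5270 kip·in

Assume both steels yield.
a = (A_s − A'_s) f_y/(0.85 f'_c b) = (4.97 − 1.18) × 60/(0.85 × 3.5 × 11.8) = 6.478 in.
c = a/β₁ = 6.478/0.85 = 7.621 in; ε'_s = 0.003(c − d')/c = 0.0021 ≥ ε_y = 0.0021, so the compression steel yields.
M_n = (A_s − A'_s) f_y (d − a/2) + A'_s f_y (d − d') = 227.4 × (20.7 − 3.239) + 70.8 × (20.7 − 2.3) = 3970.6 + 1302.7 = 5273.3 kip·in.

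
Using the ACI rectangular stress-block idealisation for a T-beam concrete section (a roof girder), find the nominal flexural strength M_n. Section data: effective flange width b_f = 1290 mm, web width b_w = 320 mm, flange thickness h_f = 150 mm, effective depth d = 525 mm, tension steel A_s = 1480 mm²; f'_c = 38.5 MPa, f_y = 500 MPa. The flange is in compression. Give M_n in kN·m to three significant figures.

M_n ≈ 382 kN·m

Tension: T = A_s f_y = 1480 × 500 = 740000 N.
Try a within the flange: a = T/(0.85 f'_c b_f) = 740000/(0.85 × 38.5 × 1290) = 17.53 mm.
Since a = 17.53 ≤ h_f = 150 mm, the stress block lies entirely in the flange; analyse as a rectangular beam of width b_f.
M_n = T(d − a/2) = 740000 × (525 − 8.765) = 382.01 × 10⁶ N·mm.
M_n = 382.01 kN·m.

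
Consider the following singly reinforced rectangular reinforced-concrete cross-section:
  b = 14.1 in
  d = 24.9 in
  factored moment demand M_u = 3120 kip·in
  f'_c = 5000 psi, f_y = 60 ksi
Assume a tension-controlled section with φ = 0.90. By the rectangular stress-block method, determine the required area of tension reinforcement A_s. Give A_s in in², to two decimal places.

M_n = M_u/φ = 3120/0.90 = 3466.67 kip·in.
From M_n = 0.85 f'_c a b (d − a/2):
a = d − √(d² − 2M_n/(0.85 f'_c b)) = 24.9 − √(24.9² − 2 × 3466.67/(0.85 × 5 × 14.1)) = 2.443 in.
A_s = 0.85 f'_c a b / f_y = 0.85 × 5 × 2.443 × 14.1 / 60 = 2.440 in².

A_s ≈ 2.44 in²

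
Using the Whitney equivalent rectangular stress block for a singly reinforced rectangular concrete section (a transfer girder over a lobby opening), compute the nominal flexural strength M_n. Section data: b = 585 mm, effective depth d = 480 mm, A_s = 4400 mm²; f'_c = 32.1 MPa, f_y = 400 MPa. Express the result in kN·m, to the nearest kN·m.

M_n ≈ 748 kN·m

T = A_s f_y = 4400 × 400 = 1760000 N = 1760 kN.
From C = T: a = T/(0.85 f'_c b) = 1760000/(0.85 × 32.1 × 585) = 110.26 mm.
M_n = T(d − a/2) = 1760 kN × (480 − 55.13) mm = 747.77 kN·m.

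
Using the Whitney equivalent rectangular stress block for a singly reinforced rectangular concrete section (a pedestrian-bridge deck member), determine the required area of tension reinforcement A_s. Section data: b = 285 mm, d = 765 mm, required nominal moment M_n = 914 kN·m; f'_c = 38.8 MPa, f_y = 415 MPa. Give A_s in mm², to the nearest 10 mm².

A_s ≈ 3170 mm²

With M_n = 0.85 f'_c a b (d − a/2), solve the quadratic for a:
a = d − √(d² − 2M_n/(0.85 f'_c b)) = 765 − √(765² − 2 × 914×10⁶/(0.85 × 38.8 × 285)) = 139.91 mm.
A_s = 0.85 f'_c a b / f_y = 0.85 × 38.8 × 139.91 × 285 / 415 = 3168.8 mm².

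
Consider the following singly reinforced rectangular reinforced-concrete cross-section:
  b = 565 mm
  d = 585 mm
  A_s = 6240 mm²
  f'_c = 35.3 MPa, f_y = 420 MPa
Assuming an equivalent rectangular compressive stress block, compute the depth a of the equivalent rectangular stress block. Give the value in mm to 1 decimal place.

a ≈ 154.6 mm

T = A_s f_y = 6240 × 420 = 2620800 N = 2620.8 kN.
Setting C = 0.85 f'_c a b equal to T: a = 2620800/(0.85 × 35.3 × 565) = 154.6 mm.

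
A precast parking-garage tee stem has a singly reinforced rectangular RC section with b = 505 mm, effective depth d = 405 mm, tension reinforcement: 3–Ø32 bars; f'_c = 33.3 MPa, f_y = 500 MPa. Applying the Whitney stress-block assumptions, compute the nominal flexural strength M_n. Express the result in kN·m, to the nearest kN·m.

M_n ≈ 438 kN·m

A_s = 3 × 804 = 2412 mm².
T = A_s f_y = 2412 × 500 = 1206000 N = 1206 kN.
From C = T: a = T/(0.85 f'_c b) = 1206000/(0.85 × 33.3 × 505) = 84.37 mm.
M_n = T(d − a/2) = 1206 kN × (405 − 42.185) mm = 437.55 kN·m.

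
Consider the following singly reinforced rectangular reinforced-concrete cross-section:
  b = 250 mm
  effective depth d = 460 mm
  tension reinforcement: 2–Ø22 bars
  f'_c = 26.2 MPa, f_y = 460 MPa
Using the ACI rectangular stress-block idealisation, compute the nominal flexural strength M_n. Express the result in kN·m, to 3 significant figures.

M_n ≈ 150 kN·m

A_s = 2 × 380 = 760 mm².
T = A_s f_y = 760 × 460 = 349600 N = 349.6 kN.
From C = T: a = T/(0.85 f'_c b) = 349600/(0.85 × 26.2 × 250) = 62.79 mm.
M_n = T(d − a/2) = 349.6 kN × (460 − 31.395) mm = 149.84 kN·m.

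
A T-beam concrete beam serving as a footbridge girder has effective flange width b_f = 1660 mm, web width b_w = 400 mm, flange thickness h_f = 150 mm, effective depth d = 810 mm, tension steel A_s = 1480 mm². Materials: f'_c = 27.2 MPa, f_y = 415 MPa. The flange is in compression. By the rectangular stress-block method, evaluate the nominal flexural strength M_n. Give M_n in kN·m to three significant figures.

M_n ≈ 493 kN·m

Tension: T = A_s f_y = 1480 × 415 = 614200 N.
Try a within the flange: a = T/(0.85 f'_c b_f) = 614200/(0.85 × 27.2 × 1660) = 16.00 mm.
Since a = 16.00 ≤ h_f = 150 mm, the stress block lies entirely in the flange; analyse as a rectangular beam of width b_f.
M_n = T(d − a/2) = 614200 × (810 − 8) = 492.59 × 10⁶ N·mm.
M_n = 492.59 kN·m.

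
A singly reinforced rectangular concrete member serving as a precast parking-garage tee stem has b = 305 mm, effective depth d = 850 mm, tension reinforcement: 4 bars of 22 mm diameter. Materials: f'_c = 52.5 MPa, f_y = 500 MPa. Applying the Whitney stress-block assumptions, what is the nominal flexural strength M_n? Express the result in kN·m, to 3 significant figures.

A_s = 4 × 380 = 1520 mm².
T = A_s f_y = 1520 × 500 = 760000 N = 760 kN.
From C = T: a = T/(0.85 f'_c b) = 760000/(0.85 × 52.5 × 305) = 55.84 mm.
M_n = T(d − a/2) = 760 kN × (850 − 27.92) mm = 624.78 kN·m.

M_n ≈ 625 kN·m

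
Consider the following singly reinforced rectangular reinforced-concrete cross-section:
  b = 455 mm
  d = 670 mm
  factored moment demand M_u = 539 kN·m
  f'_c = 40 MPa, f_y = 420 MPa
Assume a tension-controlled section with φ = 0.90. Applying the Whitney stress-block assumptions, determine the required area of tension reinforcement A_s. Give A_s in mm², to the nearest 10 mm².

A_s ≈ 2230 mm²

M_n = M_u/φ = 539/0.90 = 598.889 kN·m.
With M_n = 0.85 f'_c a b (d − a/2), solve the quadratic for a:
a = d − √(d² − 2M_n/(0.85 f'_c b)) = 670 − √(670² − 2 × 598.889×10⁶/(0.85 × 40 × 455)) = 60.51 mm.
A_s = 0.85 f'_c a b / f_y = 0.85 × 40 × 60.51 × 455 / 420 = 2228.8 mm².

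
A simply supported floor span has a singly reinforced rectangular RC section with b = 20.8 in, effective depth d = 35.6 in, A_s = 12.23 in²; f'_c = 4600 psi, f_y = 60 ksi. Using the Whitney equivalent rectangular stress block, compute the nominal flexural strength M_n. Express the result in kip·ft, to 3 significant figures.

T = A_s f_y = 12.23 × 60 = 733.8 kips.
a = T/(0.85 f'_c b) = 733.8/(0.85 × 4.6 × 20.8) = 9.023 in.
M_n = T(d − a/2) = 733.8 × (35.6 − 4.5115) = 22812.7 kip·in = 22812.7/12 = 1901.06 kip·ft.

M_n ≈ 1900 kip·ft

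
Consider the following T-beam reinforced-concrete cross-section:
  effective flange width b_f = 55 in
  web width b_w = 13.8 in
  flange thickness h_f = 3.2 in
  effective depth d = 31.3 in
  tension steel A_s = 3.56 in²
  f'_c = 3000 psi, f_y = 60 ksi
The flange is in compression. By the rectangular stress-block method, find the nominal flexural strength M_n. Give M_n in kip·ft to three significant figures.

M_n ≈ 544 kip·ft

Tension: T = A_s f_y = 3.56 × 60 = 213.6 kips.
Try a within the flange: a = T/(0.85 f'_c b_f) = 213.6/(0.85 × 3 × 55) = 1.523 in.
Since a = 1.523 ≤ h_f = 3.2 in, the stress block lies entirely in the flange; analyse as a rectangular beam of width b_f.
M_n = T(d − a/2) = 213.6 × (31.3 − 0.7615) = 6523.0 kip·in.
M_n = 6523.0/12 = 543.58 kip·ft.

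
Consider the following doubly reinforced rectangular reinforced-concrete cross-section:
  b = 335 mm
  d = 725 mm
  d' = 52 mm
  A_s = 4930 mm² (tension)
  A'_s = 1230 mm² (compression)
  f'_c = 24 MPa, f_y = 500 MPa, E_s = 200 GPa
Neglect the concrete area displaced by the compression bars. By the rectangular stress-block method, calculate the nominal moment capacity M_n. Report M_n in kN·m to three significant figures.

Assume both tension and compression steel yield.
Net tension couple steel: A_s − A'_s = 3700 mm².
a = (A_s − A'_s) f_y / (0.85 f'_c b) = 1850000/(0.85 × 24 × 335) = 270.71 mm.
c = a/β₁ = 270.71/0.85 = 318.48 mm; ε'_s = 0.003(c − d')/c = 0.0025 ≥ f_y/E_s = 0.0025, so compression steel does yield.
M_n = (A_s − A'_s) f_y (d − a/2) + A'_s f_y (d − d') = [1850000 × (725 − 135.355) + 615000 × (725 − 52)] × 10⁻⁶ = 1090.84 + 413.90 = 1504.74 kN·m.

M_n ≈ 1500 kN·m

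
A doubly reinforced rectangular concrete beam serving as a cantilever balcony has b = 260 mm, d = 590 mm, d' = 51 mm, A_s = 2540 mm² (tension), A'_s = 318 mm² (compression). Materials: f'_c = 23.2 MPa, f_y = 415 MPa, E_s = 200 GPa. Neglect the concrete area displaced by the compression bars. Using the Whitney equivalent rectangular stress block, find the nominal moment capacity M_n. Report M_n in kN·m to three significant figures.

M_n ≈ 532 kN·m

Assume both tension and compression steel yield.
Net tension couple steel: A_s − A'_s = 2222 mm².
a = (A_s − A'_s) f_y / (0.85 f'_c b) = 922130/(0.85 × 23.2 × 260) = 179.85 mm.
c = a/β₁ = 179.85/0.85 = 211.59 mm; ε'_s = 0.003(c − d')/c = 0.0023 ≥ f_y/E_s = 0.0021, so compression steel does yield.
M_n = (A_s − A'_s) f_y (d − a/2) + A'_s f_y (d − d') = [922130 × (590 − 89.925) + 131970 × (590 − 51)] × 10⁻⁶ = 461.13 + 71.13 = 532.26 kN·m.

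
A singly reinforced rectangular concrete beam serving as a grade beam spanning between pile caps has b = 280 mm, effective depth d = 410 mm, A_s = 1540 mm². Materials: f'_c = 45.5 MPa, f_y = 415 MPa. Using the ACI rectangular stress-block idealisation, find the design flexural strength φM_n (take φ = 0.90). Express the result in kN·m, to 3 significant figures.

T = A_s f_y = 1540 × 415 = 639100 N = 639.1 kN.
From C = T: a = T/(0.85 f'_c b) = 639100/(0.85 × 45.5 × 280) = 59.02 mm.
M_n = T(d − a/2) = 639.1 kN × (410 − 29.51) mm = 243.17 kN·m.
φM_n = 0.90 × 243.17 = 218.85 kN·m.

φM_n ≈ 219 kN·m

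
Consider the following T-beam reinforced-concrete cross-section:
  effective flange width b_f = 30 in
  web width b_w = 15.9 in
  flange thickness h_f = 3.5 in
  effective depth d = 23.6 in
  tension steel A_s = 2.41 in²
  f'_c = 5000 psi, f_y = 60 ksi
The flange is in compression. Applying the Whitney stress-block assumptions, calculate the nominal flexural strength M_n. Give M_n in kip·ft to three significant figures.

Tension: T = A_s f_y = 2.41 × 60 = 144.6 kips.
Try a within the flange: a = T/(0.85 f'_c b_f) = 144.6/(0.85 × 5 × 30) = 1.134 in.
Since a = 1.134 ≤ h_f = 3.5 in, the stress block lies entirely in the flange; analyse as a rectangular beam of width b_f.
M_n = T(d − a/2) = 144.6 × (23.6 − 0.567) = 3330.6 kip·in.
M_n = 3330.6/12 = 277.55 kip·ft.

M_n ≈ 278 kip·ft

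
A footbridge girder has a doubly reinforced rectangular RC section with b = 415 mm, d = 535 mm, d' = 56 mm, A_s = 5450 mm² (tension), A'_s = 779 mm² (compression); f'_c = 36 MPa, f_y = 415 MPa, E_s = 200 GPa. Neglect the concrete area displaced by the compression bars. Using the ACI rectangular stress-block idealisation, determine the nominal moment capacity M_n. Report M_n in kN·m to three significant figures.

M_n ≈ 1040 kN·m

Assume both tension and compression steel yield.
Net tension couple steel: A_s − A'_s = 4671 mm².
a = (A_s − A'_s) f_y / (0.85 f'_c b) = 1938465/(0.85 × 36 × 415) = 152.65 mm.
c = a/β₁ = 152.65/0.793 = 192.50 mm; ε'_s = 0.003(c − d')/c = 0.0021 ≥ f_y/E_s = 0.0021, so compression steel does yield.
M_n = (A_s − A'_s) f_y (d − a/2) + A'_s f_y (d − d') = [1938465 × (535 − 76.325) + 323285 × (535 − 56)] × 10⁻⁶ = 889.13 + 154.85 = 1043.98 kN·m.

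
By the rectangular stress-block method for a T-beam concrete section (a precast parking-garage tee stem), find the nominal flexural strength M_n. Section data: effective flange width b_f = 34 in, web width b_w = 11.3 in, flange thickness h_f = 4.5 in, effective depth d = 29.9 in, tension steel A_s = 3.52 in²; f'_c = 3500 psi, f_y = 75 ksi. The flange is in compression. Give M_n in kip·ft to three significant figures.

Tension: T = A_s f_y = 3.52 × 75 = 264 kips.
Try a within the flange: a = T/(0.85 f'_c b_f) = 264/(0.85 × 3.5 × 34) = 2.610 in.
Since a = 2.610 ≤ h_f = 4.5 in, the stress block lies entirely in the flange; analyse as a rectangular beam of width b_f.
M_n = T(d − a/2) = 264 × (29.9 − 1.305) = 7549.1 kip·in.
M_n = 7549.1/12 = 629.09 kip·ft.

M_n ≈ 629 kip·ft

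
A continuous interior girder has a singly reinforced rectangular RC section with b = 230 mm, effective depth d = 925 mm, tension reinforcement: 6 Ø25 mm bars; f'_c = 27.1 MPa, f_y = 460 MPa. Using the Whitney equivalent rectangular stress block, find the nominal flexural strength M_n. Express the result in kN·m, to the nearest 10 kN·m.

M_n ≈ 1080 kN·m

A_s = 6 × 491 = 2946 mm².
T = A_s f_y = 2946 × 460 = 1355160 N = 1355.16 kN.
From C = T: a = T/(0.85 f'_c b) = 1355160/(0.85 × 27.1 × 230) = 255.78 mm.
M_n = T(d − a/2) = 1355.16 kN × (925 − 127.89) mm = 1080.21 kN·m.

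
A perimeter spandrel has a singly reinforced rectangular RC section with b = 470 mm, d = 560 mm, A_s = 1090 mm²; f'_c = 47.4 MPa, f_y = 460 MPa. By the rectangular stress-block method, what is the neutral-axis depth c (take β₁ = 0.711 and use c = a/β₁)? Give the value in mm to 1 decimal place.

T = A_s f_y = 1090 × 460 = 501400 N = 501.4 kN.
Setting C = 0.85 f'_c a b equal to T: a = 501400/(0.85 × 47.4 × 470) = 26.478 mm.
With β₁ = 0.711, c = a/β₁ = 26.478/0.711 = 37.2 mm.

c ≈ 37.2 mm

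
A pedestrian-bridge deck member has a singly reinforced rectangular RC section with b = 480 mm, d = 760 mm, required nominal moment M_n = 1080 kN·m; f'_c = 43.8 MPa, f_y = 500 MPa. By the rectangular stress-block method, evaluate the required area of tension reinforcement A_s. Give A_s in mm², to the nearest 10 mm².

A_s ≈ 3010 mm²

With M_n = 0.85 f'_c a b (d − a/2), solve the quadratic for a:
a = d − √(d² − 2M_n/(0.85 f'_c b)) = 760 − √(760² − 2 × 1080×10⁶/(0.85 × 43.8 × 480)) = 84.18 mm.
A_s = 0.85 f'_c a b / f_y = 0.85 × 43.8 × 84.18 × 480 / 500 = 3008.7 mm².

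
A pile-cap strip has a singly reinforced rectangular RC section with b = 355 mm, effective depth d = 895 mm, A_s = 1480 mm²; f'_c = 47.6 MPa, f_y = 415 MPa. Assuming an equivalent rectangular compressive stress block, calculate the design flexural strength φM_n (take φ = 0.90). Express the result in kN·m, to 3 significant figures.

φM_n ≈ 483 kN·m

T = A_s f_y = 1480 × 415 = 614200 N = 614.2 kN.
From C = T: a = T/(0.85 f'_c b) = 614200/(0.85 × 47.6 × 355) = 42.76 mm.
M_n = T(d − a/2) = 614.2 kN × (895 − 21.38) mm = 536.58 kN·m.
φM_n = 0.90 × 536.58 = 482.92 kN·m.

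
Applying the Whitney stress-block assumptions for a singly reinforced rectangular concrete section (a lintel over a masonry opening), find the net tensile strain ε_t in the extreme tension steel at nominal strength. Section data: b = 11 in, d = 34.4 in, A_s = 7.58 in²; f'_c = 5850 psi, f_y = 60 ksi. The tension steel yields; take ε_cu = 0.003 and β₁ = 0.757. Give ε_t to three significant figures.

ε_t ≈ 0.00640

a = A_s f_y/(0.85 f'_c b) = 8.315 in.
β₁ = 0.757, so c = a/β₁ = 8.315/0.757 = 10.984 in.
From the linear strain diagram with ε_cu = 0.003: ε_t = 0.003 (d − c)/c = 0.003 × (34.4 − 10.984)/10.984 = 0.00640.
Since ε_t ≥ 0.005, the section is tension-controlled.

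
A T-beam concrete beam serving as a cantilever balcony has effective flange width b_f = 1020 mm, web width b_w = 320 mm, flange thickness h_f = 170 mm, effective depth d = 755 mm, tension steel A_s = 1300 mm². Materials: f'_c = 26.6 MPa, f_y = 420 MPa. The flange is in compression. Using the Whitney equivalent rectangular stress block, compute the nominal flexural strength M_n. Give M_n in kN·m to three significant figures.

Tension: T = A_s f_y = 1300 × 420 = 546000 N.
Try a within the flange: a = T/(0.85 f'_c b_f) = 546000/(0.85 × 26.6 × 1020) = 23.68 mm.
Since a = 23.68 ≤ h_f = 170 mm, the stress block lies entirely in the flange; analyse as a rectangular beam of width b_f.
M_n = T(d − a/2) = 546000 × (755 − 11.84) = 405.77 × 10⁶ N·mm.
M_n = 405.77 kN·m.

M_n ≈ 406 kN·m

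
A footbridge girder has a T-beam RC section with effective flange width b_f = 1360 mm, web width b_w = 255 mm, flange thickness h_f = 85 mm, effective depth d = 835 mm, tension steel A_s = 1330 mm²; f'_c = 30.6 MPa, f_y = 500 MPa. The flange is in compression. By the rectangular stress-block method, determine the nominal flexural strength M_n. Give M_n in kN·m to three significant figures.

M_n ≈ 549 kN·m

Tension: T = A_s f_y = 1330 × 500 = 665000 N.
Try a within the flange: a = T/(0.85 f'_c b_f) = 665000/(0.85 × 30.6 × 1360) = 18.80 mm.
Since a = 18.80 ≤ h_f = 85 mm, the stress block lies entirely in the flange; analyse as a rectangular beam of width b_f.
M_n = T(d − a/2) = 665000 × (835 − 9.4) = 549.02 × 10⁶ N·mm.
M_n = 549.02 kN·m.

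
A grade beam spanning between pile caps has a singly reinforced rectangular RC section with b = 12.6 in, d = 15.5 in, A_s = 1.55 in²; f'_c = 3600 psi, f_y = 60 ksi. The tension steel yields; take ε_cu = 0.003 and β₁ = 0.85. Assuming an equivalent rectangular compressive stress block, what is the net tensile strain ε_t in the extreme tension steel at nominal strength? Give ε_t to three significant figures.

a = A_s f_y/(0.85 f'_c b) = 2.412 in.
β₁ = 0.85, so c = a/β₁ = 2.412/0.85 = 2.838 in.
From the linear strain diagram with ε_cu = 0.003: ε_t = 0.003 (d − c)/c = 0.003 × (15.5 − 2.838)/2.838 = 0.0134.
Since ε_t ≥ 0.005, the section is tension-controlled.

ε_t ≈ 0.0134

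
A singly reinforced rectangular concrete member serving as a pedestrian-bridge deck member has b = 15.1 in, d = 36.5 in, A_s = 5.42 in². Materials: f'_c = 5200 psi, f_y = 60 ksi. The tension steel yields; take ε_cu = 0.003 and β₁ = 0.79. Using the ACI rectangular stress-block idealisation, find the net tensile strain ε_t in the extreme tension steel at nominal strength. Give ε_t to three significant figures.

ε_t ≈ 0.0148

a = A_s f_y/(0.85 f'_c b) = 4.872 in.
β₁ = 0.79, so c = a/β₁ = 4.872/0.79 = 6.167 in.
From the linear strain diagram with ε_cu = 0.003: ε_t = 0.003 (d − c)/c = 0.003 × (36.5 − 6.167)/6.167 = 0.0148.
Since ε_t ≥ 0.005, the section is tension-controlled.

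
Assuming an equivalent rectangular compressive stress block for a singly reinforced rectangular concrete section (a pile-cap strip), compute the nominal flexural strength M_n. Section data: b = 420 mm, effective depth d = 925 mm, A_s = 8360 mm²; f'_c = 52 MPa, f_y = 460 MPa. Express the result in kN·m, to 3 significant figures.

T = A_s f_y = 8360 × 460 = 3845600 N = 3845.6 kN.
From C = T: a = T/(0.85 f'_c b) = 3845600/(0.85 × 52 × 420) = 207.15 mm.
M_n = T(d − a/2) = 3845.6 kN × (925 − 103.575) mm = 3158.87 kN·m.

M_n ≈ 3160 kN·m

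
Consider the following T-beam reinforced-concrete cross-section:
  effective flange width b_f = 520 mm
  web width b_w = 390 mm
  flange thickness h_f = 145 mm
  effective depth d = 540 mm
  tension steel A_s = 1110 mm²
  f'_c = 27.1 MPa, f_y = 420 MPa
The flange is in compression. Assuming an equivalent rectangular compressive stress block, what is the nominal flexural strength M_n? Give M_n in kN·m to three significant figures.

Tension: T = A_s f_y = 1110 × 420 = 466200 N.
Try a within the flange: a = T/(0.85 f'_c b_f) = 466200/(0.85 × 27.1 × 520) = 38.92 mm.
Since a = 38.92 ≤ h_f = 145 mm, the stress block lies entirely in the flange; analyse as a rectangular beam of width b_f.
M_n = T(d − a/2) = 466200 × (540 − 19.46) = 242.68 × 10⁶ N·mm.
M_n = 242.68 kN·m.

M_n ≈ 243 kN·m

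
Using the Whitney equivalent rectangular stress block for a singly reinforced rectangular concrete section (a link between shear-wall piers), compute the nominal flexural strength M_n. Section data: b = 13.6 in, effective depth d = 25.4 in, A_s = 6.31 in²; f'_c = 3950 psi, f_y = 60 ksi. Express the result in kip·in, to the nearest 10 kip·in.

T = A_s f_y = 6.31 × 60 = 378.6 kips.
a = T/(0.85 f'_c b) = 378.6/(0.85 × 3.95 × 13.6) = 8.291 in.
M_n = T(d − a/2) = 378.6 × (25.4 − 4.1455) = 8047.0 kip·in.

M_n ≈ 8050 kip·in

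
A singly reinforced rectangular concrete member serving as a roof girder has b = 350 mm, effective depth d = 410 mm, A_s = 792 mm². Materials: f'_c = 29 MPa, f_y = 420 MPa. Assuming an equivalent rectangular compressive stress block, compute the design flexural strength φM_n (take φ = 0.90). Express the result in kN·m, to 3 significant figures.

φM_n ≈ 117 kN·m

T = A_s f_y = 792 × 420 = 332640 N = 332.64 kN.
From C = T: a = T/(0.85 f'_c b) = 332640/(0.85 × 29 × 350) = 38.56 mm.
M_n = T(d − a/2) = 332.64 kN × (410 − 19.28) mm = 129.97 kN·m.
φM_n = 0.90 × 129.97 = 116.97 kN·m.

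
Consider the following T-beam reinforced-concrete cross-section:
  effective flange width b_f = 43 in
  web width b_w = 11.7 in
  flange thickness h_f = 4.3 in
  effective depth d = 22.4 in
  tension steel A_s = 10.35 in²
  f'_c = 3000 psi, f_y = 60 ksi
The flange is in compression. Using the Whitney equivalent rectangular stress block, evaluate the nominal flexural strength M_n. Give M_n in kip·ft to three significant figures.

M_n ≈ 990 kip·ft

Tension: T = A_s f_y = 10.35 × 60 = 621 kips.
Try a within the flange: a = T/(0.85 f'_c b_f) = 621/(0.85 × 3 × 43) = 5.663 in.
a = 5.663 > h_f = 4.3 in: the block extends into the web. Split into flange-overhang and web parts.
C_f = 0.85 f'_c (b_f − b_w) h_f = 0.85 × 3 × (43 − 11.7) × 4.3 = 343.2 kips.
Remaining web compression depth: a_w = (T − C_f)/(0.85 f'_c b_w) = (621 − 343.2)/(0.85 × 3 × 11.7) = 9.311 in.
M_n = C_f(d − h_f/2) + (T − C_f)(d − a_w/2) = 343.2 × (22.4 − 2.15) + 277.8 × (22.4 − 4.6555) = 6949.8 + 4929.4 = 11879.2 kip·in.
M_n = 11879.2/12 = 989.93 kip·ft.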